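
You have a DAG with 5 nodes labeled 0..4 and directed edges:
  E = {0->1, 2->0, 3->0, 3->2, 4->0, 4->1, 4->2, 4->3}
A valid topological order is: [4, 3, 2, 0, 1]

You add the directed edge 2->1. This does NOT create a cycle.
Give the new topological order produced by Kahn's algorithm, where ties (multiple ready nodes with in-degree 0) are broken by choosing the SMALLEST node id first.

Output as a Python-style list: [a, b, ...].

Old toposort: [4, 3, 2, 0, 1]
Added edge: 2->1
Position of 2 (2) < position of 1 (4). Old order still valid.
Run Kahn's algorithm (break ties by smallest node id):
  initial in-degrees: [3, 3, 2, 1, 0]
  ready (indeg=0): [4]
  pop 4: indeg[0]->2; indeg[1]->2; indeg[2]->1; indeg[3]->0 | ready=[3] | order so far=[4]
  pop 3: indeg[0]->1; indeg[2]->0 | ready=[2] | order so far=[4, 3]
  pop 2: indeg[0]->0; indeg[1]->1 | ready=[0] | order so far=[4, 3, 2]
  pop 0: indeg[1]->0 | ready=[1] | order so far=[4, 3, 2, 0]
  pop 1: no out-edges | ready=[] | order so far=[4, 3, 2, 0, 1]
  Result: [4, 3, 2, 0, 1]

Answer: [4, 3, 2, 0, 1]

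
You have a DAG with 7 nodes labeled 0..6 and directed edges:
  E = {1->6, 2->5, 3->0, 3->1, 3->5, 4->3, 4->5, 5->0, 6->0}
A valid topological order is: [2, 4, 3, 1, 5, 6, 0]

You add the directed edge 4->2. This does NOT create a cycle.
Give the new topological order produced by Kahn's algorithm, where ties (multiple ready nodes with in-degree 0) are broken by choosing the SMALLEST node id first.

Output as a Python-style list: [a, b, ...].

Answer: [4, 2, 3, 1, 5, 6, 0]

Derivation:
Old toposort: [2, 4, 3, 1, 5, 6, 0]
Added edge: 4->2
Position of 4 (1) > position of 2 (0). Must reorder: 4 must now come before 2.
Run Kahn's algorithm (break ties by smallest node id):
  initial in-degrees: [3, 1, 1, 1, 0, 3, 1]
  ready (indeg=0): [4]
  pop 4: indeg[2]->0; indeg[3]->0; indeg[5]->2 | ready=[2, 3] | order so far=[4]
  pop 2: indeg[5]->1 | ready=[3] | order so far=[4, 2]
  pop 3: indeg[0]->2; indeg[1]->0; indeg[5]->0 | ready=[1, 5] | order so far=[4, 2, 3]
  pop 1: indeg[6]->0 | ready=[5, 6] | order so far=[4, 2, 3, 1]
  pop 5: indeg[0]->1 | ready=[6] | order so far=[4, 2, 3, 1, 5]
  pop 6: indeg[0]->0 | ready=[0] | order so far=[4, 2, 3, 1, 5, 6]
  pop 0: no out-edges | ready=[] | order so far=[4, 2, 3, 1, 5, 6, 0]
  Result: [4, 2, 3, 1, 5, 6, 0]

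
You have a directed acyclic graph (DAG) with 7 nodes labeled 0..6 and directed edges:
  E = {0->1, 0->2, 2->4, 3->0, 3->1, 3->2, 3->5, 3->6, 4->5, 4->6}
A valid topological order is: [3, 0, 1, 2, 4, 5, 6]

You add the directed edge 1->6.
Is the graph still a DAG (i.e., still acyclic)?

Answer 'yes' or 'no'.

Answer: yes

Derivation:
Given toposort: [3, 0, 1, 2, 4, 5, 6]
Position of 1: index 2; position of 6: index 6
New edge 1->6: forward
Forward edge: respects the existing order. Still a DAG, same toposort still valid.
Still a DAG? yes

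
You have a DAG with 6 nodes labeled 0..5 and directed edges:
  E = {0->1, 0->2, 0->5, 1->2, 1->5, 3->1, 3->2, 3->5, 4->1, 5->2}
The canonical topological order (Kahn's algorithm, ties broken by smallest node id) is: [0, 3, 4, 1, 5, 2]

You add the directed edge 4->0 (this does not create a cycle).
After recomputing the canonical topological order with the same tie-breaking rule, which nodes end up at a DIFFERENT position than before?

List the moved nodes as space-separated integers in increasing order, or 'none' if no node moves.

Old toposort: [0, 3, 4, 1, 5, 2]
Added edge 4->0
Recompute Kahn (smallest-id tiebreak):
  initial in-degrees: [1, 3, 4, 0, 0, 3]
  ready (indeg=0): [3, 4]
  pop 3: indeg[1]->2; indeg[2]->3; indeg[5]->2 | ready=[4] | order so far=[3]
  pop 4: indeg[0]->0; indeg[1]->1 | ready=[0] | order so far=[3, 4]
  pop 0: indeg[1]->0; indeg[2]->2; indeg[5]->1 | ready=[1] | order so far=[3, 4, 0]
  pop 1: indeg[2]->1; indeg[5]->0 | ready=[5] | order so far=[3, 4, 0, 1]
  pop 5: indeg[2]->0 | ready=[2] | order so far=[3, 4, 0, 1, 5]
  pop 2: no out-edges | ready=[] | order so far=[3, 4, 0, 1, 5, 2]
New canonical toposort: [3, 4, 0, 1, 5, 2]
Compare positions:
  Node 0: index 0 -> 2 (moved)
  Node 1: index 3 -> 3 (same)
  Node 2: index 5 -> 5 (same)
  Node 3: index 1 -> 0 (moved)
  Node 4: index 2 -> 1 (moved)
  Node 5: index 4 -> 4 (same)
Nodes that changed position: 0 3 4

Answer: 0 3 4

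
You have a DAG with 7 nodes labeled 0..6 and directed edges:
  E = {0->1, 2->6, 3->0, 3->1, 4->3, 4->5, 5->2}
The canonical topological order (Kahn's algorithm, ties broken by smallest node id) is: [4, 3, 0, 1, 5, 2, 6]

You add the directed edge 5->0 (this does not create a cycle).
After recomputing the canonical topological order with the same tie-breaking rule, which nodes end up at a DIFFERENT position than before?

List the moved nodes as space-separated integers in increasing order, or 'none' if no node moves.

Old toposort: [4, 3, 0, 1, 5, 2, 6]
Added edge 5->0
Recompute Kahn (smallest-id tiebreak):
  initial in-degrees: [2, 2, 1, 1, 0, 1, 1]
  ready (indeg=0): [4]
  pop 4: indeg[3]->0; indeg[5]->0 | ready=[3, 5] | order so far=[4]
  pop 3: indeg[0]->1; indeg[1]->1 | ready=[5] | order so far=[4, 3]
  pop 5: indeg[0]->0; indeg[2]->0 | ready=[0, 2] | order so far=[4, 3, 5]
  pop 0: indeg[1]->0 | ready=[1, 2] | order so far=[4, 3, 5, 0]
  pop 1: no out-edges | ready=[2] | order so far=[4, 3, 5, 0, 1]
  pop 2: indeg[6]->0 | ready=[6] | order so far=[4, 3, 5, 0, 1, 2]
  pop 6: no out-edges | ready=[] | order so far=[4, 3, 5, 0, 1, 2, 6]
New canonical toposort: [4, 3, 5, 0, 1, 2, 6]
Compare positions:
  Node 0: index 2 -> 3 (moved)
  Node 1: index 3 -> 4 (moved)
  Node 2: index 5 -> 5 (same)
  Node 3: index 1 -> 1 (same)
  Node 4: index 0 -> 0 (same)
  Node 5: index 4 -> 2 (moved)
  Node 6: index 6 -> 6 (same)
Nodes that changed position: 0 1 5

Answer: 0 1 5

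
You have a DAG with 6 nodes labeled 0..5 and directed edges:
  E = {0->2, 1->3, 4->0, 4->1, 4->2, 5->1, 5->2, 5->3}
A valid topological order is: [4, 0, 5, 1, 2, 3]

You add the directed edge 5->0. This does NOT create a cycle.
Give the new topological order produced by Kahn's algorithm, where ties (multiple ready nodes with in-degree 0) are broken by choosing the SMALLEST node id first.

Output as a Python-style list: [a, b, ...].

Old toposort: [4, 0, 5, 1, 2, 3]
Added edge: 5->0
Position of 5 (2) > position of 0 (1). Must reorder: 5 must now come before 0.
Run Kahn's algorithm (break ties by smallest node id):
  initial in-degrees: [2, 2, 3, 2, 0, 0]
  ready (indeg=0): [4, 5]
  pop 4: indeg[0]->1; indeg[1]->1; indeg[2]->2 | ready=[5] | order so far=[4]
  pop 5: indeg[0]->0; indeg[1]->0; indeg[2]->1; indeg[3]->1 | ready=[0, 1] | order so far=[4, 5]
  pop 0: indeg[2]->0 | ready=[1, 2] | order so far=[4, 5, 0]
  pop 1: indeg[3]->0 | ready=[2, 3] | order so far=[4, 5, 0, 1]
  pop 2: no out-edges | ready=[3] | order so far=[4, 5, 0, 1, 2]
  pop 3: no out-edges | ready=[] | order so far=[4, 5, 0, 1, 2, 3]
  Result: [4, 5, 0, 1, 2, 3]

Answer: [4, 5, 0, 1, 2, 3]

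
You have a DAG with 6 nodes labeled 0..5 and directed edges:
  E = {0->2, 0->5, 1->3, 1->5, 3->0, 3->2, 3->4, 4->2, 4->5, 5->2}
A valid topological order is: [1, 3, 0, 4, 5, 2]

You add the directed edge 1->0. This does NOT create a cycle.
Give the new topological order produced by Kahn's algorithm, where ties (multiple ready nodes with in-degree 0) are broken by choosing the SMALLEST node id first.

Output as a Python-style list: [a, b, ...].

Answer: [1, 3, 0, 4, 5, 2]

Derivation:
Old toposort: [1, 3, 0, 4, 5, 2]
Added edge: 1->0
Position of 1 (0) < position of 0 (2). Old order still valid.
Run Kahn's algorithm (break ties by smallest node id):
  initial in-degrees: [2, 0, 4, 1, 1, 3]
  ready (indeg=0): [1]
  pop 1: indeg[0]->1; indeg[3]->0; indeg[5]->2 | ready=[3] | order so far=[1]
  pop 3: indeg[0]->0; indeg[2]->3; indeg[4]->0 | ready=[0, 4] | order so far=[1, 3]
  pop 0: indeg[2]->2; indeg[5]->1 | ready=[4] | order so far=[1, 3, 0]
  pop 4: indeg[2]->1; indeg[5]->0 | ready=[5] | order so far=[1, 3, 0, 4]
  pop 5: indeg[2]->0 | ready=[2] | order so far=[1, 3, 0, 4, 5]
  pop 2: no out-edges | ready=[] | order so far=[1, 3, 0, 4, 5, 2]
  Result: [1, 3, 0, 4, 5, 2]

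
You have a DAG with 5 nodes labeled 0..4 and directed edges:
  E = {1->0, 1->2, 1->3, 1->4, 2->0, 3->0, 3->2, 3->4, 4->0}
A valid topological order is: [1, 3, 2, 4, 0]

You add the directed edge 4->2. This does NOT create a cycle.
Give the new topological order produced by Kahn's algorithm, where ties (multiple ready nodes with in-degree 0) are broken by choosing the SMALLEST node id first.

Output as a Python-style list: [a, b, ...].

Answer: [1, 3, 4, 2, 0]

Derivation:
Old toposort: [1, 3, 2, 4, 0]
Added edge: 4->2
Position of 4 (3) > position of 2 (2). Must reorder: 4 must now come before 2.
Run Kahn's algorithm (break ties by smallest node id):
  initial in-degrees: [4, 0, 3, 1, 2]
  ready (indeg=0): [1]
  pop 1: indeg[0]->3; indeg[2]->2; indeg[3]->0; indeg[4]->1 | ready=[3] | order so far=[1]
  pop 3: indeg[0]->2; indeg[2]->1; indeg[4]->0 | ready=[4] | order so far=[1, 3]
  pop 4: indeg[0]->1; indeg[2]->0 | ready=[2] | order so far=[1, 3, 4]
  pop 2: indeg[0]->0 | ready=[0] | order so far=[1, 3, 4, 2]
  pop 0: no out-edges | ready=[] | order so far=[1, 3, 4, 2, 0]
  Result: [1, 3, 4, 2, 0]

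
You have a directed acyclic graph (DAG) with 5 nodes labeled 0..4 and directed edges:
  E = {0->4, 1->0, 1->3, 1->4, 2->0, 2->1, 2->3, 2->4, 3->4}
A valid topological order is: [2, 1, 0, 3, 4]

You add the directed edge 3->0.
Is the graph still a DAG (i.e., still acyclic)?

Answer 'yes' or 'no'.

Answer: yes

Derivation:
Given toposort: [2, 1, 0, 3, 4]
Position of 3: index 3; position of 0: index 2
New edge 3->0: backward (u after v in old order)
Backward edge: old toposort is now invalid. Check if this creates a cycle.
Does 0 already reach 3? Reachable from 0: [0, 4]. NO -> still a DAG (reorder needed).
Still a DAG? yes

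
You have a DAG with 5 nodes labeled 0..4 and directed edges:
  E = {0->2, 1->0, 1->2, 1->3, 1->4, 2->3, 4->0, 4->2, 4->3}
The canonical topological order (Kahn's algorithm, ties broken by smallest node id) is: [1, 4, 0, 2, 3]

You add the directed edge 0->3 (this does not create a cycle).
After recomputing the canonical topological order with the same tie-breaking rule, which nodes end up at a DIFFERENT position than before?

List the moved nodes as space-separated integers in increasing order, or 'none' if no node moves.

Old toposort: [1, 4, 0, 2, 3]
Added edge 0->3
Recompute Kahn (smallest-id tiebreak):
  initial in-degrees: [2, 0, 3, 4, 1]
  ready (indeg=0): [1]
  pop 1: indeg[0]->1; indeg[2]->2; indeg[3]->3; indeg[4]->0 | ready=[4] | order so far=[1]
  pop 4: indeg[0]->0; indeg[2]->1; indeg[3]->2 | ready=[0] | order so far=[1, 4]
  pop 0: indeg[2]->0; indeg[3]->1 | ready=[2] | order so far=[1, 4, 0]
  pop 2: indeg[3]->0 | ready=[3] | order so far=[1, 4, 0, 2]
  pop 3: no out-edges | ready=[] | order so far=[1, 4, 0, 2, 3]
New canonical toposort: [1, 4, 0, 2, 3]
Compare positions:
  Node 0: index 2 -> 2 (same)
  Node 1: index 0 -> 0 (same)
  Node 2: index 3 -> 3 (same)
  Node 3: index 4 -> 4 (same)
  Node 4: index 1 -> 1 (same)
Nodes that changed position: none

Answer: none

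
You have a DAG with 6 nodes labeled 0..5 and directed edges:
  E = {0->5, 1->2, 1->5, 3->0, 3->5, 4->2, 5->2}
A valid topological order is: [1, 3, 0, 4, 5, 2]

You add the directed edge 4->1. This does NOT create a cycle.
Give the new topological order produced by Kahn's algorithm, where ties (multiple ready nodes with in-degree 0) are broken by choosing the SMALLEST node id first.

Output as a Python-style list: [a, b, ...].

Answer: [3, 0, 4, 1, 5, 2]

Derivation:
Old toposort: [1, 3, 0, 4, 5, 2]
Added edge: 4->1
Position of 4 (3) > position of 1 (0). Must reorder: 4 must now come before 1.
Run Kahn's algorithm (break ties by smallest node id):
  initial in-degrees: [1, 1, 3, 0, 0, 3]
  ready (indeg=0): [3, 4]
  pop 3: indeg[0]->0; indeg[5]->2 | ready=[0, 4] | order so far=[3]
  pop 0: indeg[5]->1 | ready=[4] | order so far=[3, 0]
  pop 4: indeg[1]->0; indeg[2]->2 | ready=[1] | order so far=[3, 0, 4]
  pop 1: indeg[2]->1; indeg[5]->0 | ready=[5] | order so far=[3, 0, 4, 1]
  pop 5: indeg[2]->0 | ready=[2] | order so far=[3, 0, 4, 1, 5]
  pop 2: no out-edges | ready=[] | order so far=[3, 0, 4, 1, 5, 2]
  Result: [3, 0, 4, 1, 5, 2]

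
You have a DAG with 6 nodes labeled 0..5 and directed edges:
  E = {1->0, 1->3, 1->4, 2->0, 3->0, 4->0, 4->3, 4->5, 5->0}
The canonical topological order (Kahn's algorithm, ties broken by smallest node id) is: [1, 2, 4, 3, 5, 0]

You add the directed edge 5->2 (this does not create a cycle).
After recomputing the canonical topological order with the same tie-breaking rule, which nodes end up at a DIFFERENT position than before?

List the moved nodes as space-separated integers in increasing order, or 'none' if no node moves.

Old toposort: [1, 2, 4, 3, 5, 0]
Added edge 5->2
Recompute Kahn (smallest-id tiebreak):
  initial in-degrees: [5, 0, 1, 2, 1, 1]
  ready (indeg=0): [1]
  pop 1: indeg[0]->4; indeg[3]->1; indeg[4]->0 | ready=[4] | order so far=[1]
  pop 4: indeg[0]->3; indeg[3]->0; indeg[5]->0 | ready=[3, 5] | order so far=[1, 4]
  pop 3: indeg[0]->2 | ready=[5] | order so far=[1, 4, 3]
  pop 5: indeg[0]->1; indeg[2]->0 | ready=[2] | order so far=[1, 4, 3, 5]
  pop 2: indeg[0]->0 | ready=[0] | order so far=[1, 4, 3, 5, 2]
  pop 0: no out-edges | ready=[] | order so far=[1, 4, 3, 5, 2, 0]
New canonical toposort: [1, 4, 3, 5, 2, 0]
Compare positions:
  Node 0: index 5 -> 5 (same)
  Node 1: index 0 -> 0 (same)
  Node 2: index 1 -> 4 (moved)
  Node 3: index 3 -> 2 (moved)
  Node 4: index 2 -> 1 (moved)
  Node 5: index 4 -> 3 (moved)
Nodes that changed position: 2 3 4 5

Answer: 2 3 4 5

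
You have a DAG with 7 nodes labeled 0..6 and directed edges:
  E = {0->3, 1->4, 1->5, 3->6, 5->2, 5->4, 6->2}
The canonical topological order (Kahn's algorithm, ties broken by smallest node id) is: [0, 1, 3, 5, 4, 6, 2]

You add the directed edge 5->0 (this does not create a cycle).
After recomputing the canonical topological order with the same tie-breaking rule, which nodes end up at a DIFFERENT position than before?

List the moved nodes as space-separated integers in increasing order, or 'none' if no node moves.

Answer: 0 1 3 5

Derivation:
Old toposort: [0, 1, 3, 5, 4, 6, 2]
Added edge 5->0
Recompute Kahn (smallest-id tiebreak):
  initial in-degrees: [1, 0, 2, 1, 2, 1, 1]
  ready (indeg=0): [1]
  pop 1: indeg[4]->1; indeg[5]->0 | ready=[5] | order so far=[1]
  pop 5: indeg[0]->0; indeg[2]->1; indeg[4]->0 | ready=[0, 4] | order so far=[1, 5]
  pop 0: indeg[3]->0 | ready=[3, 4] | order so far=[1, 5, 0]
  pop 3: indeg[6]->0 | ready=[4, 6] | order so far=[1, 5, 0, 3]
  pop 4: no out-edges | ready=[6] | order so far=[1, 5, 0, 3, 4]
  pop 6: indeg[2]->0 | ready=[2] | order so far=[1, 5, 0, 3, 4, 6]
  pop 2: no out-edges | ready=[] | order so far=[1, 5, 0, 3, 4, 6, 2]
New canonical toposort: [1, 5, 0, 3, 4, 6, 2]
Compare positions:
  Node 0: index 0 -> 2 (moved)
  Node 1: index 1 -> 0 (moved)
  Node 2: index 6 -> 6 (same)
  Node 3: index 2 -> 3 (moved)
  Node 4: index 4 -> 4 (same)
  Node 5: index 3 -> 1 (moved)
  Node 6: index 5 -> 5 (same)
Nodes that changed position: 0 1 3 5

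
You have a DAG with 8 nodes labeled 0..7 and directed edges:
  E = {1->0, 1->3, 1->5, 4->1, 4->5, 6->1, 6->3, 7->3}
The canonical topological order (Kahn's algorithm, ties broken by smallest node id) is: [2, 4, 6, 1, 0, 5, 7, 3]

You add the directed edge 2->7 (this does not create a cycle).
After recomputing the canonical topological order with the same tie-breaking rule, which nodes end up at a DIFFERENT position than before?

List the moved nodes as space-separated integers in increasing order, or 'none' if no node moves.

Answer: none

Derivation:
Old toposort: [2, 4, 6, 1, 0, 5, 7, 3]
Added edge 2->7
Recompute Kahn (smallest-id tiebreak):
  initial in-degrees: [1, 2, 0, 3, 0, 2, 0, 1]
  ready (indeg=0): [2, 4, 6]
  pop 2: indeg[7]->0 | ready=[4, 6, 7] | order so far=[2]
  pop 4: indeg[1]->1; indeg[5]->1 | ready=[6, 7] | order so far=[2, 4]
  pop 6: indeg[1]->0; indeg[3]->2 | ready=[1, 7] | order so far=[2, 4, 6]
  pop 1: indeg[0]->0; indeg[3]->1; indeg[5]->0 | ready=[0, 5, 7] | order so far=[2, 4, 6, 1]
  pop 0: no out-edges | ready=[5, 7] | order so far=[2, 4, 6, 1, 0]
  pop 5: no out-edges | ready=[7] | order so far=[2, 4, 6, 1, 0, 5]
  pop 7: indeg[3]->0 | ready=[3] | order so far=[2, 4, 6, 1, 0, 5, 7]
  pop 3: no out-edges | ready=[] | order so far=[2, 4, 6, 1, 0, 5, 7, 3]
New canonical toposort: [2, 4, 6, 1, 0, 5, 7, 3]
Compare positions:
  Node 0: index 4 -> 4 (same)
  Node 1: index 3 -> 3 (same)
  Node 2: index 0 -> 0 (same)
  Node 3: index 7 -> 7 (same)
  Node 4: index 1 -> 1 (same)
  Node 5: index 5 -> 5 (same)
  Node 6: index 2 -> 2 (same)
  Node 7: index 6 -> 6 (same)
Nodes that changed position: none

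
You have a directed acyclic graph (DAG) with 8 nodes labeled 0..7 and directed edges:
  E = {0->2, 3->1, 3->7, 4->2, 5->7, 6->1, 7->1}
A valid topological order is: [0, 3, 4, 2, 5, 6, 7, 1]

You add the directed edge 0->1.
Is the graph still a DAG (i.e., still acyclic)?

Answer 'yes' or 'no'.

Given toposort: [0, 3, 4, 2, 5, 6, 7, 1]
Position of 0: index 0; position of 1: index 7
New edge 0->1: forward
Forward edge: respects the existing order. Still a DAG, same toposort still valid.
Still a DAG? yes

Answer: yes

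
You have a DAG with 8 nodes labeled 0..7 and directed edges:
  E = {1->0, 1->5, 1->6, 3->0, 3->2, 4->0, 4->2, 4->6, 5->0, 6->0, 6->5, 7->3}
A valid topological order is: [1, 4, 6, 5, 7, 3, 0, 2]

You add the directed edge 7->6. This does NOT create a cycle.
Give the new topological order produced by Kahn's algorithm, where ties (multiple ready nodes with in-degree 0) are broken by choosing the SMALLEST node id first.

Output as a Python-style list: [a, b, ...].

Answer: [1, 4, 7, 3, 2, 6, 5, 0]

Derivation:
Old toposort: [1, 4, 6, 5, 7, 3, 0, 2]
Added edge: 7->6
Position of 7 (4) > position of 6 (2). Must reorder: 7 must now come before 6.
Run Kahn's algorithm (break ties by smallest node id):
  initial in-degrees: [5, 0, 2, 1, 0, 2, 3, 0]
  ready (indeg=0): [1, 4, 7]
  pop 1: indeg[0]->4; indeg[5]->1; indeg[6]->2 | ready=[4, 7] | order so far=[1]
  pop 4: indeg[0]->3; indeg[2]->1; indeg[6]->1 | ready=[7] | order so far=[1, 4]
  pop 7: indeg[3]->0; indeg[6]->0 | ready=[3, 6] | order so far=[1, 4, 7]
  pop 3: indeg[0]->2; indeg[2]->0 | ready=[2, 6] | order so far=[1, 4, 7, 3]
  pop 2: no out-edges | ready=[6] | order so far=[1, 4, 7, 3, 2]
  pop 6: indeg[0]->1; indeg[5]->0 | ready=[5] | order so far=[1, 4, 7, 3, 2, 6]
  pop 5: indeg[0]->0 | ready=[0] | order so far=[1, 4, 7, 3, 2, 6, 5]
  pop 0: no out-edges | ready=[] | order so far=[1, 4, 7, 3, 2, 6, 5, 0]
  Result: [1, 4, 7, 3, 2, 6, 5, 0]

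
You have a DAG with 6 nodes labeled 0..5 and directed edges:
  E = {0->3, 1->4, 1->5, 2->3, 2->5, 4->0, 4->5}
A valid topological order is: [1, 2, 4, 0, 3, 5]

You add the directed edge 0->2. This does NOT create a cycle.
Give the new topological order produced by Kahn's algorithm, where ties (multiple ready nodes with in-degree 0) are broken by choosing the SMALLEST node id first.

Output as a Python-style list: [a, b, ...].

Old toposort: [1, 2, 4, 0, 3, 5]
Added edge: 0->2
Position of 0 (3) > position of 2 (1). Must reorder: 0 must now come before 2.
Run Kahn's algorithm (break ties by smallest node id):
  initial in-degrees: [1, 0, 1, 2, 1, 3]
  ready (indeg=0): [1]
  pop 1: indeg[4]->0; indeg[5]->2 | ready=[4] | order so far=[1]
  pop 4: indeg[0]->0; indeg[5]->1 | ready=[0] | order so far=[1, 4]
  pop 0: indeg[2]->0; indeg[3]->1 | ready=[2] | order so far=[1, 4, 0]
  pop 2: indeg[3]->0; indeg[5]->0 | ready=[3, 5] | order so far=[1, 4, 0, 2]
  pop 3: no out-edges | ready=[5] | order so far=[1, 4, 0, 2, 3]
  pop 5: no out-edges | ready=[] | order so far=[1, 4, 0, 2, 3, 5]
  Result: [1, 4, 0, 2, 3, 5]

Answer: [1, 4, 0, 2, 3, 5]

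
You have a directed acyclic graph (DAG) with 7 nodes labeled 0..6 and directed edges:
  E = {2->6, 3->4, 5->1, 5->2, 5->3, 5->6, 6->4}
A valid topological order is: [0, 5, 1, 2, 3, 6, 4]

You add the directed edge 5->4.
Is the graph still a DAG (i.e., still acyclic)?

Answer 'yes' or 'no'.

Given toposort: [0, 5, 1, 2, 3, 6, 4]
Position of 5: index 1; position of 4: index 6
New edge 5->4: forward
Forward edge: respects the existing order. Still a DAG, same toposort still valid.
Still a DAG? yes

Answer: yes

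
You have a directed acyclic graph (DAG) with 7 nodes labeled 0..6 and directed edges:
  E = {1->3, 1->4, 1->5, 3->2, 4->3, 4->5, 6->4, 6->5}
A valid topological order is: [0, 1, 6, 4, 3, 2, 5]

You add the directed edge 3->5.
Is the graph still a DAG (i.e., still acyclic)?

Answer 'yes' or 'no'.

Given toposort: [0, 1, 6, 4, 3, 2, 5]
Position of 3: index 4; position of 5: index 6
New edge 3->5: forward
Forward edge: respects the existing order. Still a DAG, same toposort still valid.
Still a DAG? yes

Answer: yes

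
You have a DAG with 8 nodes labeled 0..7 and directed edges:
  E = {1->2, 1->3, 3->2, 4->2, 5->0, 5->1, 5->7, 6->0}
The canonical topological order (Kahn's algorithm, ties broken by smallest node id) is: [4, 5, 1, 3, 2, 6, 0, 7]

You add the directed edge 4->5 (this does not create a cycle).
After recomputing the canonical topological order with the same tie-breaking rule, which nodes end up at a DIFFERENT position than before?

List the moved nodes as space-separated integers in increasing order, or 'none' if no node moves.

Old toposort: [4, 5, 1, 3, 2, 6, 0, 7]
Added edge 4->5
Recompute Kahn (smallest-id tiebreak):
  initial in-degrees: [2, 1, 3, 1, 0, 1, 0, 1]
  ready (indeg=0): [4, 6]
  pop 4: indeg[2]->2; indeg[5]->0 | ready=[5, 6] | order so far=[4]
  pop 5: indeg[0]->1; indeg[1]->0; indeg[7]->0 | ready=[1, 6, 7] | order so far=[4, 5]
  pop 1: indeg[2]->1; indeg[3]->0 | ready=[3, 6, 7] | order so far=[4, 5, 1]
  pop 3: indeg[2]->0 | ready=[2, 6, 7] | order so far=[4, 5, 1, 3]
  pop 2: no out-edges | ready=[6, 7] | order so far=[4, 5, 1, 3, 2]
  pop 6: indeg[0]->0 | ready=[0, 7] | order so far=[4, 5, 1, 3, 2, 6]
  pop 0: no out-edges | ready=[7] | order so far=[4, 5, 1, 3, 2, 6, 0]
  pop 7: no out-edges | ready=[] | order so far=[4, 5, 1, 3, 2, 6, 0, 7]
New canonical toposort: [4, 5, 1, 3, 2, 6, 0, 7]
Compare positions:
  Node 0: index 6 -> 6 (same)
  Node 1: index 2 -> 2 (same)
  Node 2: index 4 -> 4 (same)
  Node 3: index 3 -> 3 (same)
  Node 4: index 0 -> 0 (same)
  Node 5: index 1 -> 1 (same)
  Node 6: index 5 -> 5 (same)
  Node 7: index 7 -> 7 (same)
Nodes that changed position: none

Answer: none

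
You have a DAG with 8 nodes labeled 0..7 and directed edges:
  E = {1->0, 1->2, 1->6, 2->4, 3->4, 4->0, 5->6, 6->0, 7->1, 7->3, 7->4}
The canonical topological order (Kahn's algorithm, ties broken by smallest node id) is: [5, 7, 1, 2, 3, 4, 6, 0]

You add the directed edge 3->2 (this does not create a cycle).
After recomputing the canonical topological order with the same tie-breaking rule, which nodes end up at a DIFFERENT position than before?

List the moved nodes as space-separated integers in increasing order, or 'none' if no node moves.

Answer: 2 3

Derivation:
Old toposort: [5, 7, 1, 2, 3, 4, 6, 0]
Added edge 3->2
Recompute Kahn (smallest-id tiebreak):
  initial in-degrees: [3, 1, 2, 1, 3, 0, 2, 0]
  ready (indeg=0): [5, 7]
  pop 5: indeg[6]->1 | ready=[7] | order so far=[5]
  pop 7: indeg[1]->0; indeg[3]->0; indeg[4]->2 | ready=[1, 3] | order so far=[5, 7]
  pop 1: indeg[0]->2; indeg[2]->1; indeg[6]->0 | ready=[3, 6] | order so far=[5, 7, 1]
  pop 3: indeg[2]->0; indeg[4]->1 | ready=[2, 6] | order so far=[5, 7, 1, 3]
  pop 2: indeg[4]->0 | ready=[4, 6] | order so far=[5, 7, 1, 3, 2]
  pop 4: indeg[0]->1 | ready=[6] | order so far=[5, 7, 1, 3, 2, 4]
  pop 6: indeg[0]->0 | ready=[0] | order so far=[5, 7, 1, 3, 2, 4, 6]
  pop 0: no out-edges | ready=[] | order so far=[5, 7, 1, 3, 2, 4, 6, 0]
New canonical toposort: [5, 7, 1, 3, 2, 4, 6, 0]
Compare positions:
  Node 0: index 7 -> 7 (same)
  Node 1: index 2 -> 2 (same)
  Node 2: index 3 -> 4 (moved)
  Node 3: index 4 -> 3 (moved)
  Node 4: index 5 -> 5 (same)
  Node 5: index 0 -> 0 (same)
  Node 6: index 6 -> 6 (same)
  Node 7: index 1 -> 1 (same)
Nodes that changed position: 2 3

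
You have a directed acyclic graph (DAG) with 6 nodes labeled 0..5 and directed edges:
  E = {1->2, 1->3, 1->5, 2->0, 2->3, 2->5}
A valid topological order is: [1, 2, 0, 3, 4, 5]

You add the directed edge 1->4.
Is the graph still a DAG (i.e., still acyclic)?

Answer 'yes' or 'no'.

Answer: yes

Derivation:
Given toposort: [1, 2, 0, 3, 4, 5]
Position of 1: index 0; position of 4: index 4
New edge 1->4: forward
Forward edge: respects the existing order. Still a DAG, same toposort still valid.
Still a DAG? yes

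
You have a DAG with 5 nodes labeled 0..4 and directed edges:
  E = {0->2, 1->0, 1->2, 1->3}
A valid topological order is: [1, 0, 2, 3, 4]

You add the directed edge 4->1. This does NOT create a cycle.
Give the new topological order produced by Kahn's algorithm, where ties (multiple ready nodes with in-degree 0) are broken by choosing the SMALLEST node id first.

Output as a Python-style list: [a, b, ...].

Old toposort: [1, 0, 2, 3, 4]
Added edge: 4->1
Position of 4 (4) > position of 1 (0). Must reorder: 4 must now come before 1.
Run Kahn's algorithm (break ties by smallest node id):
  initial in-degrees: [1, 1, 2, 1, 0]
  ready (indeg=0): [4]
  pop 4: indeg[1]->0 | ready=[1] | order so far=[4]
  pop 1: indeg[0]->0; indeg[2]->1; indeg[3]->0 | ready=[0, 3] | order so far=[4, 1]
  pop 0: indeg[2]->0 | ready=[2, 3] | order so far=[4, 1, 0]
  pop 2: no out-edges | ready=[3] | order so far=[4, 1, 0, 2]
  pop 3: no out-edges | ready=[] | order so far=[4, 1, 0, 2, 3]
  Result: [4, 1, 0, 2, 3]

Answer: [4, 1, 0, 2, 3]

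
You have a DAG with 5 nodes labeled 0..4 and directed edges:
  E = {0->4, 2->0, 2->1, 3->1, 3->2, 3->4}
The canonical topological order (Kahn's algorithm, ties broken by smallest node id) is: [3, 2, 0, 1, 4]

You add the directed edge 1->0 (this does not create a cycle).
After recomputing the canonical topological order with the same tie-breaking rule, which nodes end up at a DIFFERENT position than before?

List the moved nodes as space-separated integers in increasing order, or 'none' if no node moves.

Old toposort: [3, 2, 0, 1, 4]
Added edge 1->0
Recompute Kahn (smallest-id tiebreak):
  initial in-degrees: [2, 2, 1, 0, 2]
  ready (indeg=0): [3]
  pop 3: indeg[1]->1; indeg[2]->0; indeg[4]->1 | ready=[2] | order so far=[3]
  pop 2: indeg[0]->1; indeg[1]->0 | ready=[1] | order so far=[3, 2]
  pop 1: indeg[0]->0 | ready=[0] | order so far=[3, 2, 1]
  pop 0: indeg[4]->0 | ready=[4] | order so far=[3, 2, 1, 0]
  pop 4: no out-edges | ready=[] | order so far=[3, 2, 1, 0, 4]
New canonical toposort: [3, 2, 1, 0, 4]
Compare positions:
  Node 0: index 2 -> 3 (moved)
  Node 1: index 3 -> 2 (moved)
  Node 2: index 1 -> 1 (same)
  Node 3: index 0 -> 0 (same)
  Node 4: index 4 -> 4 (same)
Nodes that changed position: 0 1

Answer: 0 1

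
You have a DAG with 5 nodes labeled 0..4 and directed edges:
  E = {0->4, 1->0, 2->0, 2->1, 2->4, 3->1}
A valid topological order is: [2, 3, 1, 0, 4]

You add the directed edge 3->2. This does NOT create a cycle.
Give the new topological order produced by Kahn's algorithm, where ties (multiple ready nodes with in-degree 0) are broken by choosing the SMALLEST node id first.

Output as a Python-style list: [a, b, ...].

Answer: [3, 2, 1, 0, 4]

Derivation:
Old toposort: [2, 3, 1, 0, 4]
Added edge: 3->2
Position of 3 (1) > position of 2 (0). Must reorder: 3 must now come before 2.
Run Kahn's algorithm (break ties by smallest node id):
  initial in-degrees: [2, 2, 1, 0, 2]
  ready (indeg=0): [3]
  pop 3: indeg[1]->1; indeg[2]->0 | ready=[2] | order so far=[3]
  pop 2: indeg[0]->1; indeg[1]->0; indeg[4]->1 | ready=[1] | order so far=[3, 2]
  pop 1: indeg[0]->0 | ready=[0] | order so far=[3, 2, 1]
  pop 0: indeg[4]->0 | ready=[4] | order so far=[3, 2, 1, 0]
  pop 4: no out-edges | ready=[] | order so far=[3, 2, 1, 0, 4]
  Result: [3, 2, 1, 0, 4]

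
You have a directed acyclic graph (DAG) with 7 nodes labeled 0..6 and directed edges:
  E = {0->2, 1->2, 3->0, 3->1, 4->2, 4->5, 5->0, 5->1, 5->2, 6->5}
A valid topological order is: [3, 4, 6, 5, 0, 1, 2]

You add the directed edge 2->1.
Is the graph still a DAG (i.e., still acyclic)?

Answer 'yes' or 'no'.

Given toposort: [3, 4, 6, 5, 0, 1, 2]
Position of 2: index 6; position of 1: index 5
New edge 2->1: backward (u after v in old order)
Backward edge: old toposort is now invalid. Check if this creates a cycle.
Does 1 already reach 2? Reachable from 1: [1, 2]. YES -> cycle!
Still a DAG? no

Answer: no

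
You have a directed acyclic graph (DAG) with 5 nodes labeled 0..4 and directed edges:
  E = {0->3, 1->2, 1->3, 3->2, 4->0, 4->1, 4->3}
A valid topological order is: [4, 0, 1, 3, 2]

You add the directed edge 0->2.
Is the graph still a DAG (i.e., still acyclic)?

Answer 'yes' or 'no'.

Given toposort: [4, 0, 1, 3, 2]
Position of 0: index 1; position of 2: index 4
New edge 0->2: forward
Forward edge: respects the existing order. Still a DAG, same toposort still valid.
Still a DAG? yes

Answer: yes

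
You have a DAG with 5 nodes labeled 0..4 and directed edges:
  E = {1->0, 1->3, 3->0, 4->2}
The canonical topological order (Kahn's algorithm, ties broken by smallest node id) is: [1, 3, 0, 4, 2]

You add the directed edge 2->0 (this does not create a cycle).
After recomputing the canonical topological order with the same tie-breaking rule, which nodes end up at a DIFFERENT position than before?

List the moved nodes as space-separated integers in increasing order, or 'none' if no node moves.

Old toposort: [1, 3, 0, 4, 2]
Added edge 2->0
Recompute Kahn (smallest-id tiebreak):
  initial in-degrees: [3, 0, 1, 1, 0]
  ready (indeg=0): [1, 4]
  pop 1: indeg[0]->2; indeg[3]->0 | ready=[3, 4] | order so far=[1]
  pop 3: indeg[0]->1 | ready=[4] | order so far=[1, 3]
  pop 4: indeg[2]->0 | ready=[2] | order so far=[1, 3, 4]
  pop 2: indeg[0]->0 | ready=[0] | order so far=[1, 3, 4, 2]
  pop 0: no out-edges | ready=[] | order so far=[1, 3, 4, 2, 0]
New canonical toposort: [1, 3, 4, 2, 0]
Compare positions:
  Node 0: index 2 -> 4 (moved)
  Node 1: index 0 -> 0 (same)
  Node 2: index 4 -> 3 (moved)
  Node 3: index 1 -> 1 (same)
  Node 4: index 3 -> 2 (moved)
Nodes that changed position: 0 2 4

Answer: 0 2 4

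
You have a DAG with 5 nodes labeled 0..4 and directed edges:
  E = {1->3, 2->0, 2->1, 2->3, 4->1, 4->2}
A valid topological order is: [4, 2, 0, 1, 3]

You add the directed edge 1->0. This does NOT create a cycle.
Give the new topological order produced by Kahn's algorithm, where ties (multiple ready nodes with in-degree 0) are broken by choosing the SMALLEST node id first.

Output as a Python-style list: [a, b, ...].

Answer: [4, 2, 1, 0, 3]

Derivation:
Old toposort: [4, 2, 0, 1, 3]
Added edge: 1->0
Position of 1 (3) > position of 0 (2). Must reorder: 1 must now come before 0.
Run Kahn's algorithm (break ties by smallest node id):
  initial in-degrees: [2, 2, 1, 2, 0]
  ready (indeg=0): [4]
  pop 4: indeg[1]->1; indeg[2]->0 | ready=[2] | order so far=[4]
  pop 2: indeg[0]->1; indeg[1]->0; indeg[3]->1 | ready=[1] | order so far=[4, 2]
  pop 1: indeg[0]->0; indeg[3]->0 | ready=[0, 3] | order so far=[4, 2, 1]
  pop 0: no out-edges | ready=[3] | order so far=[4, 2, 1, 0]
  pop 3: no out-edges | ready=[] | order so far=[4, 2, 1, 0, 3]
  Result: [4, 2, 1, 0, 3]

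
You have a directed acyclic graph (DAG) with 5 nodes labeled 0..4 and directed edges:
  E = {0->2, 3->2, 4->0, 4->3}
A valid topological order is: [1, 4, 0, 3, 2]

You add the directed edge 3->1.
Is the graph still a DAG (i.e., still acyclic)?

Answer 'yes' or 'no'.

Answer: yes

Derivation:
Given toposort: [1, 4, 0, 3, 2]
Position of 3: index 3; position of 1: index 0
New edge 3->1: backward (u after v in old order)
Backward edge: old toposort is now invalid. Check if this creates a cycle.
Does 1 already reach 3? Reachable from 1: [1]. NO -> still a DAG (reorder needed).
Still a DAG? yes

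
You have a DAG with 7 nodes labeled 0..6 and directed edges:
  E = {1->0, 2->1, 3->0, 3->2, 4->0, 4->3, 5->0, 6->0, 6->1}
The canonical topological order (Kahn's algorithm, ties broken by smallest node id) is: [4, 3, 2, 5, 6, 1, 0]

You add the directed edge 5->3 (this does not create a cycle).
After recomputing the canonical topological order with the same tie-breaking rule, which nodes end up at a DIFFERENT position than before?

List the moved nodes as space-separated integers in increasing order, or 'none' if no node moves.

Answer: 2 3 5

Derivation:
Old toposort: [4, 3, 2, 5, 6, 1, 0]
Added edge 5->3
Recompute Kahn (smallest-id tiebreak):
  initial in-degrees: [5, 2, 1, 2, 0, 0, 0]
  ready (indeg=0): [4, 5, 6]
  pop 4: indeg[0]->4; indeg[3]->1 | ready=[5, 6] | order so far=[4]
  pop 5: indeg[0]->3; indeg[3]->0 | ready=[3, 6] | order so far=[4, 5]
  pop 3: indeg[0]->2; indeg[2]->0 | ready=[2, 6] | order so far=[4, 5, 3]
  pop 2: indeg[1]->1 | ready=[6] | order so far=[4, 5, 3, 2]
  pop 6: indeg[0]->1; indeg[1]->0 | ready=[1] | order so far=[4, 5, 3, 2, 6]
  pop 1: indeg[0]->0 | ready=[0] | order so far=[4, 5, 3, 2, 6, 1]
  pop 0: no out-edges | ready=[] | order so far=[4, 5, 3, 2, 6, 1, 0]
New canonical toposort: [4, 5, 3, 2, 6, 1, 0]
Compare positions:
  Node 0: index 6 -> 6 (same)
  Node 1: index 5 -> 5 (same)
  Node 2: index 2 -> 3 (moved)
  Node 3: index 1 -> 2 (moved)
  Node 4: index 0 -> 0 (same)
  Node 5: index 3 -> 1 (moved)
  Node 6: index 4 -> 4 (same)
Nodes that changed position: 2 3 5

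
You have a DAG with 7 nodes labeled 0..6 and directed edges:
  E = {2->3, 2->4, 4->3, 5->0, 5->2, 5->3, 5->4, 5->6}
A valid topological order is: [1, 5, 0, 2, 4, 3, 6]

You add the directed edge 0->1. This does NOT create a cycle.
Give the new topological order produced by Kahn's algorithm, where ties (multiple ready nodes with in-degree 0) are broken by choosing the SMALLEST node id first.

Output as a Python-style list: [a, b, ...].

Old toposort: [1, 5, 0, 2, 4, 3, 6]
Added edge: 0->1
Position of 0 (2) > position of 1 (0). Must reorder: 0 must now come before 1.
Run Kahn's algorithm (break ties by smallest node id):
  initial in-degrees: [1, 1, 1, 3, 2, 0, 1]
  ready (indeg=0): [5]
  pop 5: indeg[0]->0; indeg[2]->0; indeg[3]->2; indeg[4]->1; indeg[6]->0 | ready=[0, 2, 6] | order so far=[5]
  pop 0: indeg[1]->0 | ready=[1, 2, 6] | order so far=[5, 0]
  pop 1: no out-edges | ready=[2, 6] | order so far=[5, 0, 1]
  pop 2: indeg[3]->1; indeg[4]->0 | ready=[4, 6] | order so far=[5, 0, 1, 2]
  pop 4: indeg[3]->0 | ready=[3, 6] | order so far=[5, 0, 1, 2, 4]
  pop 3: no out-edges | ready=[6] | order so far=[5, 0, 1, 2, 4, 3]
  pop 6: no out-edges | ready=[] | order so far=[5, 0, 1, 2, 4, 3, 6]
  Result: [5, 0, 1, 2, 4, 3, 6]

Answer: [5, 0, 1, 2, 4, 3, 6]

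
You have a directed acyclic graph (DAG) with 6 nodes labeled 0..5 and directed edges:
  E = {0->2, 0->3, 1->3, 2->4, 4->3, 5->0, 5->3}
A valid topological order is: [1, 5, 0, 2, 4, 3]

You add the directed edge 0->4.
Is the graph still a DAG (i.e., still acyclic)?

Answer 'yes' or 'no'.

Given toposort: [1, 5, 0, 2, 4, 3]
Position of 0: index 2; position of 4: index 4
New edge 0->4: forward
Forward edge: respects the existing order. Still a DAG, same toposort still valid.
Still a DAG? yes

Answer: yes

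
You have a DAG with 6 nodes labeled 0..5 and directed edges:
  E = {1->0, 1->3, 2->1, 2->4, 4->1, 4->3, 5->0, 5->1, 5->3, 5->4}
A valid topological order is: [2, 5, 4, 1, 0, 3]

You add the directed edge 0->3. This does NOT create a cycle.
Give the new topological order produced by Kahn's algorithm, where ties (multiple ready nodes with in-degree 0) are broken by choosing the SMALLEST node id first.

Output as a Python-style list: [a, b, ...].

Answer: [2, 5, 4, 1, 0, 3]

Derivation:
Old toposort: [2, 5, 4, 1, 0, 3]
Added edge: 0->3
Position of 0 (4) < position of 3 (5). Old order still valid.
Run Kahn's algorithm (break ties by smallest node id):
  initial in-degrees: [2, 3, 0, 4, 2, 0]
  ready (indeg=0): [2, 5]
  pop 2: indeg[1]->2; indeg[4]->1 | ready=[5] | order so far=[2]
  pop 5: indeg[0]->1; indeg[1]->1; indeg[3]->3; indeg[4]->0 | ready=[4] | order so far=[2, 5]
  pop 4: indeg[1]->0; indeg[3]->2 | ready=[1] | order so far=[2, 5, 4]
  pop 1: indeg[0]->0; indeg[3]->1 | ready=[0] | order so far=[2, 5, 4, 1]
  pop 0: indeg[3]->0 | ready=[3] | order so far=[2, 5, 4, 1, 0]
  pop 3: no out-edges | ready=[] | order so far=[2, 5, 4, 1, 0, 3]
  Result: [2, 5, 4, 1, 0, 3]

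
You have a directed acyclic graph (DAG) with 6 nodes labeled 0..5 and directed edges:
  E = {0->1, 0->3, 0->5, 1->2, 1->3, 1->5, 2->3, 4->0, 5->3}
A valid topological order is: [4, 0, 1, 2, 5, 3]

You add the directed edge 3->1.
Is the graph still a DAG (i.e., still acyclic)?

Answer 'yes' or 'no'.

Answer: no

Derivation:
Given toposort: [4, 0, 1, 2, 5, 3]
Position of 3: index 5; position of 1: index 2
New edge 3->1: backward (u after v in old order)
Backward edge: old toposort is now invalid. Check if this creates a cycle.
Does 1 already reach 3? Reachable from 1: [1, 2, 3, 5]. YES -> cycle!
Still a DAG? no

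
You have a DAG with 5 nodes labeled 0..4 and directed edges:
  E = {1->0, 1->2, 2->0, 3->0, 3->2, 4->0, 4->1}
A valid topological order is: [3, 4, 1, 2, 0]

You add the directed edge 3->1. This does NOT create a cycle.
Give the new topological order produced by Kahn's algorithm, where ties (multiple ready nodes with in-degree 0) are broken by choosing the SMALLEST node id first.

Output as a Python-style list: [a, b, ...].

Answer: [3, 4, 1, 2, 0]

Derivation:
Old toposort: [3, 4, 1, 2, 0]
Added edge: 3->1
Position of 3 (0) < position of 1 (2). Old order still valid.
Run Kahn's algorithm (break ties by smallest node id):
  initial in-degrees: [4, 2, 2, 0, 0]
  ready (indeg=0): [3, 4]
  pop 3: indeg[0]->3; indeg[1]->1; indeg[2]->1 | ready=[4] | order so far=[3]
  pop 4: indeg[0]->2; indeg[1]->0 | ready=[1] | order so far=[3, 4]
  pop 1: indeg[0]->1; indeg[2]->0 | ready=[2] | order so far=[3, 4, 1]
  pop 2: indeg[0]->0 | ready=[0] | order so far=[3, 4, 1, 2]
  pop 0: no out-edges | ready=[] | order so far=[3, 4, 1, 2, 0]
  Result: [3, 4, 1, 2, 0]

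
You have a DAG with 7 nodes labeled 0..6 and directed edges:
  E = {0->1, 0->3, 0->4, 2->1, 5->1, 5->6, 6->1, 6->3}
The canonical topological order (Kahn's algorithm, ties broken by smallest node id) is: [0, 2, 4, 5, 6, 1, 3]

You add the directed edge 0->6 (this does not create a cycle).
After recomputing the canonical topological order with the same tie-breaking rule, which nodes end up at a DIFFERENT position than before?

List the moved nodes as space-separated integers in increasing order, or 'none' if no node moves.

Answer: none

Derivation:
Old toposort: [0, 2, 4, 5, 6, 1, 3]
Added edge 0->6
Recompute Kahn (smallest-id tiebreak):
  initial in-degrees: [0, 4, 0, 2, 1, 0, 2]
  ready (indeg=0): [0, 2, 5]
  pop 0: indeg[1]->3; indeg[3]->1; indeg[4]->0; indeg[6]->1 | ready=[2, 4, 5] | order so far=[0]
  pop 2: indeg[1]->2 | ready=[4, 5] | order so far=[0, 2]
  pop 4: no out-edges | ready=[5] | order so far=[0, 2, 4]
  pop 5: indeg[1]->1; indeg[6]->0 | ready=[6] | order so far=[0, 2, 4, 5]
  pop 6: indeg[1]->0; indeg[3]->0 | ready=[1, 3] | order so far=[0, 2, 4, 5, 6]
  pop 1: no out-edges | ready=[3] | order so far=[0, 2, 4, 5, 6, 1]
  pop 3: no out-edges | ready=[] | order so far=[0, 2, 4, 5, 6, 1, 3]
New canonical toposort: [0, 2, 4, 5, 6, 1, 3]
Compare positions:
  Node 0: index 0 -> 0 (same)
  Node 1: index 5 -> 5 (same)
  Node 2: index 1 -> 1 (same)
  Node 3: index 6 -> 6 (same)
  Node 4: index 2 -> 2 (same)
  Node 5: index 3 -> 3 (same)
  Node 6: index 4 -> 4 (same)
Nodes that changed position: none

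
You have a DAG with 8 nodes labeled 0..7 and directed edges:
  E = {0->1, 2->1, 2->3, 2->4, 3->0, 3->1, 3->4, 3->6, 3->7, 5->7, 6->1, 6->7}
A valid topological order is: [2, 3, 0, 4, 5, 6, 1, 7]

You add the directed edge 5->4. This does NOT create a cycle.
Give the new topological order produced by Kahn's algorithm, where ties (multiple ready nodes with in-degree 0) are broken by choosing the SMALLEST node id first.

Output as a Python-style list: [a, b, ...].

Answer: [2, 3, 0, 5, 4, 6, 1, 7]

Derivation:
Old toposort: [2, 3, 0, 4, 5, 6, 1, 7]
Added edge: 5->4
Position of 5 (4) > position of 4 (3). Must reorder: 5 must now come before 4.
Run Kahn's algorithm (break ties by smallest node id):
  initial in-degrees: [1, 4, 0, 1, 3, 0, 1, 3]
  ready (indeg=0): [2, 5]
  pop 2: indeg[1]->3; indeg[3]->0; indeg[4]->2 | ready=[3, 5] | order so far=[2]
  pop 3: indeg[0]->0; indeg[1]->2; indeg[4]->1; indeg[6]->0; indeg[7]->2 | ready=[0, 5, 6] | order so far=[2, 3]
  pop 0: indeg[1]->1 | ready=[5, 6] | order so far=[2, 3, 0]
  pop 5: indeg[4]->0; indeg[7]->1 | ready=[4, 6] | order so far=[2, 3, 0, 5]
  pop 4: no out-edges | ready=[6] | order so far=[2, 3, 0, 5, 4]
  pop 6: indeg[1]->0; indeg[7]->0 | ready=[1, 7] | order so far=[2, 3, 0, 5, 4, 6]
  pop 1: no out-edges | ready=[7] | order so far=[2, 3, 0, 5, 4, 6, 1]
  pop 7: no out-edges | ready=[] | order so far=[2, 3, 0, 5, 4, 6, 1, 7]
  Result: [2, 3, 0, 5, 4, 6, 1, 7]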